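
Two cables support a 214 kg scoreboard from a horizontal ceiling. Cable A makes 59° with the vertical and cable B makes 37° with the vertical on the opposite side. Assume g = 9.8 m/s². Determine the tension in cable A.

T_A ≈ 1270 N

Angles from the horizontal: cable A is 90° − 59° = 31°, cable B is 90° − 37° = 53°.
Weight W = 214 × 9.8 = 2097 N acts straight down.
Horizontal: T_A cos 31° = T_B cos 53°  →  T_B = 1.424 T_A.
Vertical: T_A sin 31° + T_B sin 53° = 2097.
Substituting the horizontal relation into the vertical equation gives 1.653 T_A = 2097, so T_A = 1269 N.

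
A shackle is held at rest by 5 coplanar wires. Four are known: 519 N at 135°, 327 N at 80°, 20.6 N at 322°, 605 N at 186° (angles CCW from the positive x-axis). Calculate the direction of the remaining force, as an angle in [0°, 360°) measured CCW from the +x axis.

Sum the known components: ΣF_x = -895.7 N, ΣF_y = 613.1 N.
For equilibrium the remaining force must supply (−ΣF_x, −ΣF_y) = (895.7, -613.1) N.
Magnitude = √((895.7)² + (-613.1)²) = 1085 N; direction = atan2(-613.1, 895.7) = 325.6°.

θ ≈ 326°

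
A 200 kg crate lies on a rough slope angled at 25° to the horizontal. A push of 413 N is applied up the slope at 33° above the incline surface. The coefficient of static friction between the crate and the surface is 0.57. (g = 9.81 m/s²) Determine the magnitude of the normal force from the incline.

N ≈ 1550 N

Axes along / perpendicular to the incline. W sin 25° = 829.2 N down-slope; W cos 25° = 1778 N into the surface.
Perpendicular: N = W cos 25° − P sin 33° = 1778 − 224.9 = 1553 N.
Along incline: P cos 33° + f = W sin 25° (friction acts up-slope) → f = 829.2 − 346.4 = 482.8 N.
|f| = 482.8 N ≤ μN = 885.3 N, so the crate is indeed static.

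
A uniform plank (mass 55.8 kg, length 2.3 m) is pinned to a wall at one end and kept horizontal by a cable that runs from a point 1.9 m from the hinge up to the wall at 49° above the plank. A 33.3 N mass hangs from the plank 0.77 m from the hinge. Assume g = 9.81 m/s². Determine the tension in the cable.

T ≈ 457 N

Take torques about the hinge: T sin 49° · 1.9 = 55.8×9.81×1.15 + 33.3×0.77 = 655.15 N·m.
So T = 655.15 / (0.7547 × 1.9) = 456.88 N.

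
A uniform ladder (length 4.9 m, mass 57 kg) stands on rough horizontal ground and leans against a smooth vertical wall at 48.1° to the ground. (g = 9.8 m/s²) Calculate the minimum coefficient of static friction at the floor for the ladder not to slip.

μ_min ≈ 0.449

ΣF_y = 0: N_floor = 57×9.8 = 558.6 N.
Torques about the foot: N_wall · 4.9 sin 48.1° = 57×9.8×2.45 cos 48.1° → N_wall = 250.6 N.
ΣF_x = 0: f_floor = N_wall = 250.6 N.
μ_min = f_floor / N_floor = 250.6 / 558.6 = 0.4486.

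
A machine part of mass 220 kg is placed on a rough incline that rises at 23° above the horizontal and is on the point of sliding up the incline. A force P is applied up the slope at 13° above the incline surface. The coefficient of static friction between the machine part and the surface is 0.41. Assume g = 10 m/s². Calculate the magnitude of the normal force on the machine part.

N ≈ 1670 N

On the verge of sliding up the incline, friction equals μN and acts down the slope.
Perpendicular: N + P sin 13° = W cos 23° = 2025 N.
Along incline: P cos 13° = W sin 23° + μN  with W sin 23° = 859.6 N.
Solving the pair for P and N: P = 1584 N, N = 1669 N (and f = μN = 684.2 N).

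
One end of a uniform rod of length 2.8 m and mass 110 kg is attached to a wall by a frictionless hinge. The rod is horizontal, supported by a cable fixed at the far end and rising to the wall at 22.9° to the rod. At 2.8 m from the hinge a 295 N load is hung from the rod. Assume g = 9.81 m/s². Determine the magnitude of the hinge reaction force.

|H| ≈ 2050 N

Take torques about the hinge: T sin 22.9° · 2.8 = 110×9.81×1.4 + 295×2.8 = 2336.7 N·m.
So T = 2336.7 / (0.3891 × 2.8) = 2144.7 N.
ΣF_x = 0: H_x = T cos 22.9° = 1975.7 N.
ΣF_y = 0: H_y = (110×9.81 + 295) − T sin 22.9° = 1374.1 − 834.55 = 539.55 N.
|H| = √(H_x² + H_y²) = √((1975.7)² + (539.55)²) = 2048 N.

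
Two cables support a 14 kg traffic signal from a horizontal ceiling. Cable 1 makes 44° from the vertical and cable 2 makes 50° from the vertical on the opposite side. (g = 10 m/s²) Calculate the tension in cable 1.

Angles from the horizontal: cable 1 is 90° − 44° = 46°, cable 2 is 90° − 50° = 40°.
Weight W = 14 × 10 = 140 N acts straight down.
Horizontal: T_1 cos 46° = T_2 cos 40°  →  T_2 = 0.9068 T_1.
Vertical: T_1 sin 46° + T_2 sin 40° = 140.
Substituting the horizontal relation into the vertical equation gives 1.302 T_1 = 140, so T_1 = 107.5 N.

T_1 ≈ 108 N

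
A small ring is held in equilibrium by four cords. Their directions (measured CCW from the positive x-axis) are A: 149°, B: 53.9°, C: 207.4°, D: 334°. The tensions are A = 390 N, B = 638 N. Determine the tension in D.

T_D ≈ 768 N

Resolve: ΣF_x = 390 cos 149° + 638 cos 53.9° + T_C cos 207.4° + T_D cos 334° = 0.
        ΣF_y = 390 sin 149° + 638 sin 53.9° + T_C sin 207.4° + T_D sin 334° = 0.
The known terms sum to (41.61, 716.4) N, so -0.8878 T_C + 0.8988 T_D = -41.61 and -0.4602 T_C − 0.4384 T_D = -716.4.
Solving simultaneously: T_C = 824.7 N, T_D = 768.4 N.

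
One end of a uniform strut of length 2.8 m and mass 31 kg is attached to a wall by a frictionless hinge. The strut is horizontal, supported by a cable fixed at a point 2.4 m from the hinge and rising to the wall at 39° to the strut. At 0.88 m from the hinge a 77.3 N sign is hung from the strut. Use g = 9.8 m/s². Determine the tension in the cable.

Take torques about the hinge: T sin 39° · 2.4 = 31×9.8×1.4 + 77.3×0.88 = 493.34 N·m.
So T = 493.34 / (0.6293 × 2.4) = 326.64 N.

T ≈ 327 N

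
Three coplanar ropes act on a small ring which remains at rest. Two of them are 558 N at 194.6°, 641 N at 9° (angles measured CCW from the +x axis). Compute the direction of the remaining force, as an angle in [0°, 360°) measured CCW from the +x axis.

Sum the known components: ΣF_x = 93.13 N, ΣF_y = -40.38 N.
For equilibrium the remaining force must supply (−ΣF_x, −ΣF_y) = (-93.13, 40.38) N.
Magnitude = √((-93.13)² + (40.38)²) = 101.5 N; direction = atan2(40.38, -93.13) = 156.6°.

θ ≈ 157°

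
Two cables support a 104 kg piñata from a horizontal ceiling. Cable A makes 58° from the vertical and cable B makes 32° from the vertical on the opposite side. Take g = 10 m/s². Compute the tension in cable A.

Angles from the horizontal: cable A is 90° − 58° = 32°, cable B is 90° − 32° = 58°.
Weight W = 104 × 10 = 1040 N acts straight down.
Horizontal: T_A cos 32° = T_B cos 58°  →  T_B = 1.6 T_A.
Vertical: T_A sin 32° + T_B sin 58° = 1040.
Substituting the horizontal relation into the vertical equation gives 1.887 T_A = 1040, so T_A = 551.1 N.

T_A ≈ 551 N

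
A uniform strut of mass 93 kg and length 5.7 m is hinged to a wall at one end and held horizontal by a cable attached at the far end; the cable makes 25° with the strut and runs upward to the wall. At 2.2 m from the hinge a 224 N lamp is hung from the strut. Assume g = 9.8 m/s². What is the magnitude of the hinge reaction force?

|H| ≈ 1310 N

Take torques about the hinge: T sin 25° · 5.7 = 93×9.8×2.85 + 224×2.2 = 3090.3 N·m.
So T = 3090.3 / (0.4226 × 5.7) = 1282.9 N.
ΣF_x = 0: H_x = T cos 25° = 1162.7 N.
ΣF_y = 0: H_y = (93×9.8 + 224) − T sin 25° = 1135.4 − 542.16 = 593.24 N.
|H| = √(H_x² + H_y²) = √((1162.7)² + (593.24)²) = 1305.3 N.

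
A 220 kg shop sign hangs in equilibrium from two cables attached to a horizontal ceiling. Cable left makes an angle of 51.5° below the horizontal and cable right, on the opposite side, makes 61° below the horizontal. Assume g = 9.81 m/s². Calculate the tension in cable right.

Weight W = 220 × 9.81 = 2158 N acts straight down.
Horizontal: T_left cos 51.5° = T_right cos 61°  →  T_left = 0.7788 T_right.
Vertical: T_left sin 51.5° + T_right sin 61° = 2158.
Substituting the horizontal relation into the vertical equation gives 1.484 T_right = 2158, so T_right = 1454 N.

T_right ≈ 1450 N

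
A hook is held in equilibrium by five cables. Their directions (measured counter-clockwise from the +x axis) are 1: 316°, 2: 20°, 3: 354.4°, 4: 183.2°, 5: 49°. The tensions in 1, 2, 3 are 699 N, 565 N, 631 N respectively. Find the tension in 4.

T_4 ≈ 2070 N

Resolve: ΣF_x = 699 cos 316° + 565 cos 20° + 631 cos 354.4° + T_4 cos 183.2° + T_5 cos 49° = 0.
        ΣF_y = 699 sin 316° + 565 sin 20° + 631 sin 354.4° + T_4 sin 183.2° + T_5 sin 49° = 0.
The known terms sum to (1662, -353.9) N, so -0.9984 T_4 + 0.6561 T_5 = -1662 and -0.0558 T_4 + 0.7547 T_5 = 353.9.
Solving simultaneously: T_4 = 2073 N, T_5 = 622.3 N.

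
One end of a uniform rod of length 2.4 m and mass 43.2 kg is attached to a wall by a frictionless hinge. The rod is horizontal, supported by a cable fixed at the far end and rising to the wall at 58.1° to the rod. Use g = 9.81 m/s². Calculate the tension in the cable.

T ≈ 250 N

Take torques about the hinge: T sin 58.1° · 2.4 = 43.2×9.81×1.2 = 508.55 N·m.
So T = 508.55 / (0.8490 × 2.4) = 249.59 N.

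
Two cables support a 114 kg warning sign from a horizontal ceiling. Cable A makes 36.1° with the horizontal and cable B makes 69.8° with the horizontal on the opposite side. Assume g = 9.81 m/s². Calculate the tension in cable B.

T_B ≈ 940 N

Weight W = 114 × 9.81 = 1118 N acts straight down.
Horizontal: T_A cos 36.1° = T_B cos 69.8°  →  T_A = 0.4274 T_B.
Vertical: T_A sin 36.1° + T_B sin 69.8° = 1118.
Substituting the horizontal relation into the vertical equation gives 1.19 T_B = 1118, so T_B = 939.6 N.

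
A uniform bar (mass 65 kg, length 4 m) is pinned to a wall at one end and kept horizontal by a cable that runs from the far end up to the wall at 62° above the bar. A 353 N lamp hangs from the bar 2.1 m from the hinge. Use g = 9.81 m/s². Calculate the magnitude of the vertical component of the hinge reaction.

|H_y| ≈ 486 N

Take torques about the hinge: T sin 62° · 4 = 65×9.81×2 + 353×2.1 = 2016.6 N·m.
So T = 2016.6 / (0.8829 × 4) = 570.99 N.
ΣF_y = 0: H_y = (65×9.81 + 353) − T sin 62° = 990.65 − 504.15 = 486.5 N.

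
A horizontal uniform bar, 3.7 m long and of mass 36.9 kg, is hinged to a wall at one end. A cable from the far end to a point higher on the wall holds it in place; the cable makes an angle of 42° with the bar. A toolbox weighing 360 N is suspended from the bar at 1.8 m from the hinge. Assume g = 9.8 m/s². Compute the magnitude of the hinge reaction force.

|H| ≈ 539 N

Take torques about the hinge: T sin 42° · 3.7 = 36.9×9.8×1.85 + 360×1.8 = 1317 N·m.
So T = 1317 / (0.6691 × 3.7) = 531.95 N.
ΣF_x = 0: H_x = T cos 42° = 395.32 N.
ΣF_y = 0: H_y = (36.9×9.8 + 360) − T sin 42° = 721.62 − 355.95 = 365.67 N.
|H| = √(H_x² + H_y²) = √((395.32)² + (365.67)²) = 538.51 N.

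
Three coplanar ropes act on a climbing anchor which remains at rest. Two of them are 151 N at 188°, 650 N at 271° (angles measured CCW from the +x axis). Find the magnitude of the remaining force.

Sum the known components: ΣF_x = -138.2 N, ΣF_y = -670.9 N.
For equilibrium the remaining force must supply (−ΣF_x, −ΣF_y) = (138.2, 670.9) N.
Magnitude = √((138.2)² + (670.9)²) = 685 N; direction = atan2(670.9, 138.2) = 78.4°.

F ≈ 685 N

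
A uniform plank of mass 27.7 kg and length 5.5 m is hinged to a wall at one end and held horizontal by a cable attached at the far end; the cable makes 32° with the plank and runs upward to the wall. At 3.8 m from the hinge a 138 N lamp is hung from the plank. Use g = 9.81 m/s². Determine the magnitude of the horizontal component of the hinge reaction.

Take torques about the hinge: T sin 32° · 5.5 = 27.7×9.81×2.75 + 138×3.8 = 1271.7 N·m.
So T = 1271.7 / (0.5299 × 5.5) = 436.32 N.
ΣF_x = 0: H_x = T cos 32° = 370.02 N.

H_x ≈ 370 N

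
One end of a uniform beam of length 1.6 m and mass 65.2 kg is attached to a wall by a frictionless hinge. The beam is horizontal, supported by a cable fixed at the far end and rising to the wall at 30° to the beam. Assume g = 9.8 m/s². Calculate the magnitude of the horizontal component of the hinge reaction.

H_x ≈ 553 N

Take torques about the hinge: T sin 30° · 1.6 = 65.2×9.8×0.8 = 511.17 N·m.
So T = 511.17 / (0.5000 × 1.6) = 638.96 N.
ΣF_x = 0: H_x = T cos 30° = 553.36 N.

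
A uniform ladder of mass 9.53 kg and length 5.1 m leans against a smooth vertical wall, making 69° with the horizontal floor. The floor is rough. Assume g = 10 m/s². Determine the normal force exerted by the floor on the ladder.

ΣF_y = 0: N_floor = 9.53×10 = 95.3 N.

N_floor ≈ 95.3 N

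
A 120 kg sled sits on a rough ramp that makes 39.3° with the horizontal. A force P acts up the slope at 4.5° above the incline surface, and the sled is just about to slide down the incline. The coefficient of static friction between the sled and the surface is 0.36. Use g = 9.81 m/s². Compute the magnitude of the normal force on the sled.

On the verge of sliding down the incline, friction equals μN and acts up the slope.
Perpendicular: N + P sin 4.5° = W cos 39.3° = 911 N.
Along incline: P cos 4.5° + μN = W sin 39.3° with W sin 39.3° = 745.6 N.
Solving the pair for P and N: P = 431.2 N, N = 877.1 N (and f = μN = 315.8 N).

N ≈ 877 N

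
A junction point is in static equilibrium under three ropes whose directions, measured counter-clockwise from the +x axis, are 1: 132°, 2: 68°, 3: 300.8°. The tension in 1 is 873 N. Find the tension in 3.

T_3 ≈ 985 N

Resolve: ΣF_x = 873 cos 132° + T_2 cos 68° + T_3 cos 300.8° = 0.
        ΣF_y = 873 sin 132° + T_2 sin 68° + T_3 sin 300.8° = 0.
The known terms sum to (-584.2, 648.8) N, so 0.3746 T_2 + 0.5120 T_3 = 584.2 and 0.9272 T_2 − 0.8590 T_3 = -648.8.
Solving simultaneously: T_2 = 212.9 N, T_3 = 985.1 N.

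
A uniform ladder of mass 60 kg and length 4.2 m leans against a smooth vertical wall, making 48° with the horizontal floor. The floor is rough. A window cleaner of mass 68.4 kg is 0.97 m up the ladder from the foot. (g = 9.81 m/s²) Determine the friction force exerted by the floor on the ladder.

f ≈ 405 N

Torques about the foot: N_wall · 4.2 sin 48° = 60×9.81×2.1 cos 48° + 68.4×9.81×0.97 cos 48° → N_wall = 404.52 N.
ΣF_x = 0: f_floor = N_wall = 404.52 N.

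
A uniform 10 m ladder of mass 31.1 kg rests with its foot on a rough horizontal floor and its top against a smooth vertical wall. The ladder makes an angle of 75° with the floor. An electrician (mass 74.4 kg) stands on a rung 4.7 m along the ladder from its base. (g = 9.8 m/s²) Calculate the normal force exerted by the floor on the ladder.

N_floor ≈ 1030 N

ΣF_y = 0: N_floor = 31.1×9.8 + 74.4×9.8 = 1033.9 N.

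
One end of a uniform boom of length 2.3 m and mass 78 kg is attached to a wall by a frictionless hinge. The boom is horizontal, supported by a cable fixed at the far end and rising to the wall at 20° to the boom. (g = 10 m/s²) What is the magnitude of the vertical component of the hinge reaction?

Take torques about the hinge: T sin 20° · 2.3 = 78×10×1.15 = 897 N·m.
So T = 897 / (0.3420 × 2.3) = 1140.3 N.
ΣF_y = 0: H_y = (78×10) − T sin 20° = 780 − 390 = 390 N.

|H_y| ≈ 390 N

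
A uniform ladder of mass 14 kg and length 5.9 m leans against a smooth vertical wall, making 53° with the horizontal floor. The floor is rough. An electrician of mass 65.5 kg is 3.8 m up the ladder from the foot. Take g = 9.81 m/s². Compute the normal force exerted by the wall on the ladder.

Torques about the foot: N_wall · 5.9 sin 53° = 14×9.81×2.95 cos 53° + 65.5×9.81×3.8 cos 53° → N_wall = 363.6 N.

N_wall ≈ 364 N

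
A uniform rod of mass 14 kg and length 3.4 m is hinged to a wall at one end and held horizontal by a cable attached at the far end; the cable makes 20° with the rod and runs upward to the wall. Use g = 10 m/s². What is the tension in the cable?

Take torques about the hinge: T sin 20° · 3.4 = 14×10×1.7 = 238 N·m.
So T = 238 / (0.3420 × 3.4) = 204.67 N.

T ≈ 205 N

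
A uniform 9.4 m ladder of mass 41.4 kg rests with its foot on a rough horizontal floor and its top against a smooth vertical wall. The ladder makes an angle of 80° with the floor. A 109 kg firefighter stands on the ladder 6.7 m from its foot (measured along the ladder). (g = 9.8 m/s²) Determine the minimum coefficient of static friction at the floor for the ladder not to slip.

ΣF_y = 0: N_floor = 41.4×9.8 + 109×9.8 = 1473.9 N.
Torques about the foot: N_wall · 9.4 sin 80° = 41.4×9.8×4.7 cos 80° + 109×9.8×6.7 cos 80° → N_wall = 170.02 N.
ΣF_x = 0: f_floor = N_wall = 170.02 N.
μ_min = f_floor / N_floor = 170.02 / 1473.9 = 0.1154.

μ_min ≈ 0.115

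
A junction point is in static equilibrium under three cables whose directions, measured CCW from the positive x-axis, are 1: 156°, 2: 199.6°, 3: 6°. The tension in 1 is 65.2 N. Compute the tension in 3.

T_3 ≈ 191 N

Resolve: ΣF_x = 65.2 cos 156° + T_2 cos 199.6° + T_3 cos 6° = 0.
        ΣF_y = 65.2 sin 156° + T_2 sin 199.6° + T_3 sin 6° = 0.
The known terms sum to (-59.56, 26.52) N, so -0.9421 T_2 + 0.9945 T_3 = 59.56 and -0.3355 T_2 + 0.1045 T_3 = -26.52.
Solving simultaneously: T_2 = 138.6 N, T_3 = 191.2 N.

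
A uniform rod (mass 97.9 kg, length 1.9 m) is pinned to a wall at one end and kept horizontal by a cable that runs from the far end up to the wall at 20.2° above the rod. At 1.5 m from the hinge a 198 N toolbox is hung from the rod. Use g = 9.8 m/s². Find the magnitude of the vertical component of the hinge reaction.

Take torques about the hinge: T sin 20.2° · 1.9 = 97.9×9.8×0.95 + 198×1.5 = 1208.4 N·m.
So T = 1208.4 / (0.3453 × 1.9) = 1842 N.
ΣF_y = 0: H_y = (97.9×9.8 + 198) − T sin 20.2° = 1157.4 − 636.03 = 521.39 N.

|H_y| ≈ 521 N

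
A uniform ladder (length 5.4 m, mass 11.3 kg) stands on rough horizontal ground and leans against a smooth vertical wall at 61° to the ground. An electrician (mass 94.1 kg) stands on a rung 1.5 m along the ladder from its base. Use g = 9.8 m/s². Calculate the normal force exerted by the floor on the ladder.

N_floor ≈ 1030 N

ΣF_y = 0: N_floor = 11.3×9.8 + 94.1×9.8 = 1032.9 N.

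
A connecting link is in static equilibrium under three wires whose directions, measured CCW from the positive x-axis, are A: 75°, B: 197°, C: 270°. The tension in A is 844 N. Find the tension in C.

Resolve: ΣF_x = 844 cos 75° + T_B cos 197° + T_C cos 270° = 0.
        ΣF_y = 844 sin 75° + T_B sin 197° + T_C sin 270° = 0.
The known terms sum to (218.4, 815.2) N, so -0.9563 T_B + 0.0000 T_C = -218.4 and -0.2924 T_B − 1.0000 T_C = -815.2.
Solving simultaneously: T_B = 228.4 N, T_C = 748.5 N.

T_C ≈ 748 N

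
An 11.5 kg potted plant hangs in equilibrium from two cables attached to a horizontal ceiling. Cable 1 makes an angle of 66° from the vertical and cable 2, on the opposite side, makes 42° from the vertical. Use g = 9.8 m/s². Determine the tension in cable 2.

T_2 ≈ 108 N

Angles from the horizontal: cable 1 is 90° − 66° = 24°, cable 2 is 90° − 42° = 48°.
Weight W = 11.5 × 9.8 = 112.7 N acts straight down.
Horizontal: T_1 cos 24° = T_2 cos 48°  →  T_1 = 0.7325 T_2.
Vertical: T_1 sin 24° + T_2 sin 48° = 112.7.
Substituting the horizontal relation into the vertical equation gives 1.041 T_2 = 112.7, so T_2 = 108.3 N.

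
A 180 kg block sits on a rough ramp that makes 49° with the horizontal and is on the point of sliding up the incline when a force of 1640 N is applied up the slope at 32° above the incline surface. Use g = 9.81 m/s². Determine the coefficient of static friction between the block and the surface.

μ ≈ 0.201

On the verge of sliding up the incline, friction is at its maximum μN and acts down the slope.
Perpendicular to incline: N = W cos 49° − P sin 32° = 1158 − 869.1 = 289.4 N.
Along incline: P cos 32° − μN = W sin 49° → μ = −(W sin 49° − P cos 32°) / N = 0.2009.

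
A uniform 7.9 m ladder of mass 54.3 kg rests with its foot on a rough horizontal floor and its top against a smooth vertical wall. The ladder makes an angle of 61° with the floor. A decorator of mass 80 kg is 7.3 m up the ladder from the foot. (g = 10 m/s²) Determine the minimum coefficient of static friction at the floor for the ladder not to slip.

ΣF_y = 0: N_floor = 54.3×10 + 80×10 = 1343 N.
Torques about the foot: N_wall · 7.9 sin 61° = 54.3×10×3.95 cos 61° + 80×10×7.3 cos 61° → N_wall = 560.26 N.
ΣF_x = 0: f_floor = N_wall = 560.26 N.
μ_min = f_floor / N_floor = 560.26 / 1343 = 0.4172.

μ_min ≈ 0.417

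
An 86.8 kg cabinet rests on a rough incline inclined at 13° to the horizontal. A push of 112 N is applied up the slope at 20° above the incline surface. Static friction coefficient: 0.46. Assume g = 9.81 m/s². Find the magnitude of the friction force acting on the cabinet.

Axes along / perpendicular to the incline. W sin 13° = 191.5 N down-slope; W cos 13° = 829.7 N into the surface.
Perpendicular: N = W cos 13° − P sin 20° = 829.7 − 38.31 = 791.4 N.
Along incline: P cos 20° + f = W sin 13° (friction acts up-slope) → f = 191.5 − 105.2 = 86.3 N.
|f| = 86.3 N ≤ μN = 364 N, so the cabinet is indeed static.

f ≈ 86.3 N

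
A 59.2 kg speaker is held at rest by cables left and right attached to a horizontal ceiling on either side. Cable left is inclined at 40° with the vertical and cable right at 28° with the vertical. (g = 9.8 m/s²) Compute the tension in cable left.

Angles from the horizontal: cable left is 90° − 40° = 50°, cable right is 90° − 28° = 62°.
Weight W = 59.2 × 9.8 = 580.2 N acts straight down.
Horizontal: T_left cos 50° = T_right cos 62°  →  T_right = 1.369 T_left.
Vertical: T_left sin 50° + T_right sin 62° = 580.2.
Substituting the horizontal relation into the vertical equation gives 1.975 T_left = 580.2, so T_left = 293.8 N.

T_left ≈ 294 N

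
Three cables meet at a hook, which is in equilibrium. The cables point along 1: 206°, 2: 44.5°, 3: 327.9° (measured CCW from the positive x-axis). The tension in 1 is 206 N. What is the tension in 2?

T_2 ≈ 180 N

Resolve: ΣF_x = 206 cos 206° + T_2 cos 44.5° + T_3 cos 327.9° = 0.
        ΣF_y = 206 sin 206° + T_2 sin 44.5° + T_3 sin 327.9° = 0.
The known terms sum to (-185.2, -90.3) N, so 0.7133 T_2 + 0.8471 T_3 = 185.2 and 0.7009 T_2 − 0.5314 T_3 = 90.3.
Solving simultaneously: T_2 = 179.8 N, T_3 = 67.19 N.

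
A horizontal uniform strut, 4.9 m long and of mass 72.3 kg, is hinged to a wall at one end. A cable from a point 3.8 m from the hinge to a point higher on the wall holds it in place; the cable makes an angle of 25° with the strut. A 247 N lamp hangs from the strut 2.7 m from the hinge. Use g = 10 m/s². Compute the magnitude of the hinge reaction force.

Take torques about the hinge: T sin 25° · 3.8 = 72.3×10×2.45 + 247×2.7 = 2438.2 N·m.
So T = 2438.2 / (0.4226 × 3.8) = 1518.3 N.
ΣF_x = 0: H_x = T cos 25° = 1376 N.
ΣF_y = 0: H_y = (72.3×10 + 247) − T sin 25° = 970 − 641.64 = 328.36 N.
|H| = √(H_x² + H_y²) = √((1376)² + (328.36)²) = 1414.6 N.

|H| ≈ 1410 N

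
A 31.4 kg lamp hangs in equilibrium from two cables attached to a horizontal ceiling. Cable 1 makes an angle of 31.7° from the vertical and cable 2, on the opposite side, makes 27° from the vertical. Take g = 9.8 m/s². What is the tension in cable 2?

T_2 ≈ 189 N

Angles from the horizontal: cable 1 is 90° − 31.7° = 58.3°, cable 2 is 90° − 27° = 63°.
Weight W = 31.4 × 9.8 = 307.7 N acts straight down.
Horizontal: T_1 cos 58.3° = T_2 cos 63°  →  T_1 = 0.864 T_2.
Vertical: T_1 sin 58.3° + T_2 sin 63° = 307.7.
Substituting the horizontal relation into the vertical equation gives 1.626 T_2 = 307.7, so T_2 = 189.2 N.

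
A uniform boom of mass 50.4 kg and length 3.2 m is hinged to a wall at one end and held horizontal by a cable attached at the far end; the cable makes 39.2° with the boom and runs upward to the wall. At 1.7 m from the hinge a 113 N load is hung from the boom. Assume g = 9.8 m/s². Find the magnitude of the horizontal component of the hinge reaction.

H_x ≈ 376 N

Take torques about the hinge: T sin 39.2° · 3.2 = 50.4×9.8×1.6 + 113×1.7 = 982.37 N·m.
So T = 982.37 / (0.6320 × 3.2) = 485.72 N.
ΣF_x = 0: H_x = T cos 39.2° = 376.41 N.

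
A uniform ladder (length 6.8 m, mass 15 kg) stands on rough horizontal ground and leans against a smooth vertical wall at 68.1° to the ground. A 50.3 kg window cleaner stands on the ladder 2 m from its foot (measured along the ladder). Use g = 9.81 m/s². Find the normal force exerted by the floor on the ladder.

N_floor ≈ 641 N

ΣF_y = 0: N_floor = 15×9.81 + 50.3×9.81 = 640.59 N.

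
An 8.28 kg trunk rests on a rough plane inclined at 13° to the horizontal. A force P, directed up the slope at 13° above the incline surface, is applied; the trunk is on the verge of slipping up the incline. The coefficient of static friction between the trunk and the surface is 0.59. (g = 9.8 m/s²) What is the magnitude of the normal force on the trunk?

N ≈ 65.9 N

On the verge of sliding up the incline, friction equals μN and acts down the slope.
Perpendicular: N + P sin 13° = W cos 13° = 79.06 N.
Along incline: P cos 13° = W sin 13° + μN  with W sin 13° = 18.25 N.
Solving the pair for P and N: P = 58.62 N, N = 65.88 N (and f = μN = 38.87 N).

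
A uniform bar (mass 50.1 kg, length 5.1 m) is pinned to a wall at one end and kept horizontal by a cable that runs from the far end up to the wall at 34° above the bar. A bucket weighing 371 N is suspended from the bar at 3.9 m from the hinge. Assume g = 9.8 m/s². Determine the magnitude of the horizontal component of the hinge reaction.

H_x ≈ 785 N

Take torques about the hinge: T sin 34° · 5.1 = 50.1×9.8×2.55 + 371×3.9 = 2698.9 N·m.
So T = 2698.9 / (0.5592 × 5.1) = 946.36 N.
ΣF_x = 0: H_x = T cos 34° = 784.57 N.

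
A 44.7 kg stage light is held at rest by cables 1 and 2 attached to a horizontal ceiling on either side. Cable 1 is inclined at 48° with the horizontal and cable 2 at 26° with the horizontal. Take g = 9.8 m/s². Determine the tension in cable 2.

Weight W = 44.7 × 9.8 = 438.1 N acts straight down.
Horizontal: T_1 cos 48° = T_2 cos 26°  →  T_1 = 1.343 T_2.
Vertical: T_1 sin 48° + T_2 sin 26° = 438.1.
Substituting the horizontal relation into the vertical equation gives 1.437 T_2 = 438.1, so T_2 = 304.9 N.

T_2 ≈ 305 N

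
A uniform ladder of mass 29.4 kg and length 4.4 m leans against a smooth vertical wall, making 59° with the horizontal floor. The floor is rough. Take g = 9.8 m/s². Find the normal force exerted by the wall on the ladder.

Torques about the foot: N_wall · 4.4 sin 59° = 29.4×9.8×2.2 cos 59° → N_wall = 86.56 N.

N_wall ≈ 86.6 N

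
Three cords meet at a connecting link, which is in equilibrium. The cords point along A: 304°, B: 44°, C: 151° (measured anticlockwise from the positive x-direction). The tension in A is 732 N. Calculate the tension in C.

Resolve: ΣF_x = 732 cos 304° + T_B cos 44° + T_C cos 151° = 0.
        ΣF_y = 732 sin 304° + T_B sin 44° + T_C sin 151° = 0.
The known terms sum to (409.3, -606.9) N, so 0.7193 T_B − 0.8746 T_C = -409.3 and 0.6947 T_B + 0.4848 T_C = 606.9.
Solving simultaneously: T_B = 347.5 N, T_C = 753.8 N.

T_C ≈ 754 N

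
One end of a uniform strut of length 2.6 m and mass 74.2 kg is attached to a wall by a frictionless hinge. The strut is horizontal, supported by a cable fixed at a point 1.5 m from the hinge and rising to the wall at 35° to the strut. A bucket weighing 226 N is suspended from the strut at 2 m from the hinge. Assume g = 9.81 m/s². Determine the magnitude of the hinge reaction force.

|H| ≈ 1330 N

Take torques about the hinge: T sin 35° · 1.5 = 74.2×9.81×1.3 + 226×2 = 1398.3 N·m.
So T = 1398.3 / (0.5736 × 1.5) = 1625.2 N.
ΣF_x = 0: H_x = T cos 35° = 1331.3 N.
ΣF_y = 0: H_y = (74.2×9.81 + 226) − T sin 35° = 953.9 − 932.18 = 21.72 N.
|H| = √(H_x² + H_y²) = √((1331.3)² + (21.72)²) = 1331.5 N.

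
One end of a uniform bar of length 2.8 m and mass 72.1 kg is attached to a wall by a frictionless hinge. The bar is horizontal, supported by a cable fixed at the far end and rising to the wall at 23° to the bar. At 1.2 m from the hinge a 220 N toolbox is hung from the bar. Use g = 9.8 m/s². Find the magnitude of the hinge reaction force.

Take torques about the hinge: T sin 23° · 2.8 = 72.1×9.8×1.4 + 220×1.2 = 1253.2 N·m.
So T = 1253.2 / (0.3907 × 2.8) = 1145.5 N.
ΣF_x = 0: H_x = T cos 23° = 1054.4 N.
ΣF_y = 0: H_y = (72.1×9.8 + 220) − T sin 23° = 926.58 − 447.58 = 479 N.
|H| = √(H_x² + H_y²) = √((1054.4)² + (479)²) = 1158.1 N.

|H| ≈ 1160 N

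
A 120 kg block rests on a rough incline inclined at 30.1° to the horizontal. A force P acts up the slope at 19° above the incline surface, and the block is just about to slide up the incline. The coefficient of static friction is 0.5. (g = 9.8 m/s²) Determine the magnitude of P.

P ≈ 991 N

On the verge of sliding up the incline, friction equals μN and acts down the slope.
Perpendicular: N + P sin 19° = W cos 30.1° = 1017 N.
Along incline: P cos 19° = W sin 30.1° + μN  with W sin 30.1° = 589.8 N.
Solving the pair for P and N: P = 991.1 N, N = 694.7 N (and f = μN = 347.4 N).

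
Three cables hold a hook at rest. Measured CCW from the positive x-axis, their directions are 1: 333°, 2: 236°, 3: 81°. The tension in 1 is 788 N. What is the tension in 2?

Resolve: ΣF_x = 788 cos 333° + T_2 cos 236° + T_3 cos 81° = 0.
        ΣF_y = 788 sin 333° + T_2 sin 236° + T_3 sin 81° = 0.
The known terms sum to (702.1, -357.7) N, so -0.5592 T_2 + 0.1564 T_3 = -702.1 and -0.8290 T_2 + 0.9877 T_3 = 357.7.
Solving simultaneously: T_2 = 1773 N, T_3 = 1851 N.

T_2 ≈ 1770 N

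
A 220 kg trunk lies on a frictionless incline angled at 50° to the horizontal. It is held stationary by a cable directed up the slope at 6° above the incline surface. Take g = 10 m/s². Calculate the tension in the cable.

Take axes along and perpendicular to the incline. Weight components: W sin 50° = 1685 N down-slope, W cos 50° = 1414 N into the surface.
Along incline: T cos 6° = W sin 50° → T = 1695 N.
Perpendicular: N = W cos 50° − T sin 6° = 1237 N.

T ≈ 1690 N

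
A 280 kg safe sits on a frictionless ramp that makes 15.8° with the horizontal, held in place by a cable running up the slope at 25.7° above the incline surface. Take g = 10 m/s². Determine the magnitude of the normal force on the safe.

N ≈ 2330 N

Take axes along and perpendicular to the incline. Weight components: W sin 15.8° = 762.4 N down-slope, W cos 15.8° = 2694 N into the surface.
Along incline: T cos 25.7° = W sin 15.8° → T = 846.1 N.
Perpendicular: N = W cos 15.8° − T sin 25.7° = 2327 N.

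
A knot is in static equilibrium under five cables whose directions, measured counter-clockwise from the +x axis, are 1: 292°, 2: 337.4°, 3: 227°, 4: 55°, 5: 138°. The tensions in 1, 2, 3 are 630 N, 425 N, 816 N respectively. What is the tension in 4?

T_4 ≈ 958 N

Resolve: ΣF_x = 630 cos 292° + 425 cos 337.4° + 816 cos 227° + T_4 cos 55° + T_5 cos 138° = 0.
        ΣF_y = 630 sin 292° + 425 sin 337.4° + 816 sin 227° + T_4 sin 55° + T_5 sin 138° = 0.
The known terms sum to (71.86, -1344) N, so 0.5736 T_4 − 0.7431 T_5 = -71.86 and 0.8192 T_4 + 0.6691 T_5 = 1344.
Solving simultaneously: T_4 = 958 N, T_5 = 836.1 N.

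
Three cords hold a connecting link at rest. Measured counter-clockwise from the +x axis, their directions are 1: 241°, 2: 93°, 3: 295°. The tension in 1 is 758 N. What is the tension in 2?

T_2 ≈ 1640 N

Resolve: ΣF_x = 758 cos 241° + T_2 cos 93° + T_3 cos 295° = 0.
        ΣF_y = 758 sin 241° + T_2 sin 93° + T_3 sin 295° = 0.
The known terms sum to (-367.5, -663) N, so -0.0523 T_2 + 0.4226 T_3 = 367.5 and 0.9986 T_2 − 0.9063 T_3 = 663.
Solving simultaneously: T_2 = 1637 N, T_3 = 1072 N.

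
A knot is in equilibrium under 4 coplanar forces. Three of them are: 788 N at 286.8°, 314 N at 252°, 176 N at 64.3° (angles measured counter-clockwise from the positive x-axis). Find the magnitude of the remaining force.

F ≈ 918 N

Sum the known components: ΣF_x = 207 N, ΣF_y = -894.4 N.
For equilibrium the remaining force must supply (−ΣF_x, −ΣF_y) = (-207, 894.4) N.
Magnitude = √((-207)² + (894.4)²) = 918.1 N; direction = atan2(894.4, -207) = 103.0°.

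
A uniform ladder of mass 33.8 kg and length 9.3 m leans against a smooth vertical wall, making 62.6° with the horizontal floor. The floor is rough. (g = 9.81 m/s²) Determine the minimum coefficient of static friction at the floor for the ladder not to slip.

μ_min ≈ 0.259

ΣF_y = 0: N_floor = 33.8×9.81 = 331.58 N.
Torques about the foot: N_wall · 9.3 sin 62.6° = 33.8×9.81×4.65 cos 62.6° → N_wall = 85.937 N.
ΣF_x = 0: f_floor = N_wall = 85.937 N.
μ_min = f_floor / N_floor = 85.937 / 331.58 = 0.2592.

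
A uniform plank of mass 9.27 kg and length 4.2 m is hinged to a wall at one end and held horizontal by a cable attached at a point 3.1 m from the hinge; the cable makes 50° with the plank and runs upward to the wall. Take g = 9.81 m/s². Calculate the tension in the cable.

T ≈ 80.4 N

Take torques about the hinge: T sin 50° · 3.1 = 9.27×9.81×2.1 = 190.97 N·m.
So T = 190.97 / (0.7660 × 3.1) = 80.418 N.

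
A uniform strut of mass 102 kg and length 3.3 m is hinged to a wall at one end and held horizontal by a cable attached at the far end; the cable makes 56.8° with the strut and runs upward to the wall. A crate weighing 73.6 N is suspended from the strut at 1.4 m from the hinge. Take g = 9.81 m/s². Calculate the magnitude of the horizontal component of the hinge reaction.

Take torques about the hinge: T sin 56.8° · 3.3 = 102×9.81×1.65 + 73.6×1.4 = 1754.1 N·m.
So T = 1754.1 / (0.8368 × 3.3) = 635.23 N.
ΣF_x = 0: H_x = T cos 56.8° = 347.83 N.

H_x ≈ 348 N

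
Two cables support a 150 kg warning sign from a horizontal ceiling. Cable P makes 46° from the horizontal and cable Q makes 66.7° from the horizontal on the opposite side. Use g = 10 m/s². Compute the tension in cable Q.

Weight W = 150 × 10 = 1500 N acts straight down.
Horizontal: T_P cos 46° = T_Q cos 66.7°  →  T_P = 0.5694 T_Q.
Vertical: T_P sin 46° + T_Q sin 66.7° = 1500.
Substituting the horizontal relation into the vertical equation gives 1.328 T_Q = 1500, so T_Q = 1129 N.

T_Q ≈ 1130 N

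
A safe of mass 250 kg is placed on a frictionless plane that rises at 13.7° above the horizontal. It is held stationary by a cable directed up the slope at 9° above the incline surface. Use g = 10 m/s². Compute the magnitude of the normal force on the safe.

N ≈ 2340 N

Take axes along and perpendicular to the incline. Weight components: W sin 13.7° = 592.1 N down-slope, W cos 13.7° = 2429 N into the surface.
Along incline: T cos 9° = W sin 13.7° → T = 599.5 N.
Perpendicular: N = W cos 13.7° − T sin 9° = 2335 N.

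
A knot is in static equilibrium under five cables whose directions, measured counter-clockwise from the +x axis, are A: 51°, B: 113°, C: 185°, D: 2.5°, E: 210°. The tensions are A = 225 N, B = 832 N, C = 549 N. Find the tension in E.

T_E ≈ 2000 N

Resolve: ΣF_x = 225 cos 51° + 832 cos 113° + 549 cos 185° + T_D cos 2.5° + T_E cos 210° = 0.
        ΣF_y = 225 sin 51° + 832 sin 113° + 549 sin 185° + T_D sin 2.5° + T_E sin 210° = 0.
The known terms sum to (-730.4, 892.9) N, so 0.9990 T_D − 0.8660 T_E = 730.4 and 0.0436 T_D − 0.5000 T_E = -892.9.
Solving simultaneously: T_D = 2466 N, T_E = 2001 N.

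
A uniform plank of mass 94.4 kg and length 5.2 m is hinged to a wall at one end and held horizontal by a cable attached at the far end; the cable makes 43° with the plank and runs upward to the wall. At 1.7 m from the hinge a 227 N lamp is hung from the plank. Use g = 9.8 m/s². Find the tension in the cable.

Take torques about the hinge: T sin 43° · 5.2 = 94.4×9.8×2.6 + 227×1.7 = 2791.2 N·m.
So T = 2791.2 / (0.6820 × 5.2) = 787.06 N.

T ≈ 787 N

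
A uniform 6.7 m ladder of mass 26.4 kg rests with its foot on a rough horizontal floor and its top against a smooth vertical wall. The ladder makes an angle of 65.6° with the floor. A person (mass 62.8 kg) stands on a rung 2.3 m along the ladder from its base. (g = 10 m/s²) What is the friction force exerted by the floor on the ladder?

f ≈ 158 N

Torques about the foot: N_wall · 6.7 sin 65.6° = 26.4×10×3.35 cos 65.6° + 62.8×10×2.3 cos 65.6° → N_wall = 157.67 N.
ΣF_x = 0: f_floor = N_wall = 157.67 N.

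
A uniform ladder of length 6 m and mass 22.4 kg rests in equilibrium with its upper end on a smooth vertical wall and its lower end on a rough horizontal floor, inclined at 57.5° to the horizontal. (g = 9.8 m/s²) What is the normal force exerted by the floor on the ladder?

ΣF_y = 0: N_floor = 22.4×9.8 = 219.52 N.

N_floor ≈ 220 N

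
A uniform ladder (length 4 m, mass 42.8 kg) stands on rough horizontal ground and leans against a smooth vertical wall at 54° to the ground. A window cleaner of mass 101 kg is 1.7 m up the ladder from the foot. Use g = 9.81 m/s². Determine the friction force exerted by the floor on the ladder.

Torques about the foot: N_wall · 4 sin 54° = 42.8×9.81×2 cos 54° + 101×9.81×1.7 cos 54° → N_wall = 458.47 N.
ΣF_x = 0: f_floor = N_wall = 458.47 N.

f ≈ 458 N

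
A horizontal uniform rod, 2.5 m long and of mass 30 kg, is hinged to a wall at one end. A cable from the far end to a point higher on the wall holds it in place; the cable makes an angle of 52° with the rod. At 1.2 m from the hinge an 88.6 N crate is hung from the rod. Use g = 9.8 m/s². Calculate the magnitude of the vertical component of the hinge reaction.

|H_y| ≈ 193 N

Take torques about the hinge: T sin 52° · 2.5 = 30×9.8×1.25 + 88.6×1.2 = 473.82 N·m.
So T = 473.82 / (0.7880 × 2.5) = 240.51 N.
ΣF_y = 0: H_y = (30×9.8 + 88.6) − T sin 52° = 382.6 − 189.53 = 193.07 N.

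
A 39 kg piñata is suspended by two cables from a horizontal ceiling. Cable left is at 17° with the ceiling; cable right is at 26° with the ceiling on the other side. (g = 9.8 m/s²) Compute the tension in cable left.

T_left ≈ 504 N

Weight W = 39 × 9.8 = 382.2 N acts straight down.
Horizontal: T_left cos 17° = T_right cos 26°  →  T_right = 1.064 T_left.
Vertical: T_left sin 17° + T_right sin 26° = 382.2.
Substituting the horizontal relation into the vertical equation gives 0.7588 T_left = 382.2, so T_left = 503.7 N.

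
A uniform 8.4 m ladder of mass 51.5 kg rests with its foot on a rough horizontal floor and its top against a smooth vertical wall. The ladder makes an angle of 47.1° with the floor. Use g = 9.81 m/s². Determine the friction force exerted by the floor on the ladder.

Torques about the foot: N_wall · 8.4 sin 47.1° = 51.5×9.81×4.2 cos 47.1° → N_wall = 234.74 N.
ΣF_x = 0: f_floor = N_wall = 234.74 N.

f ≈ 235 N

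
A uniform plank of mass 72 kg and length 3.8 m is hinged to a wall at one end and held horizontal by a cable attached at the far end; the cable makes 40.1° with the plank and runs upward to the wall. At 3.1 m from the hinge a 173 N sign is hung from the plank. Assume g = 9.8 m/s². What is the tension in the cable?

T ≈ 767 N

Take torques about the hinge: T sin 40.1° · 3.8 = 72×9.8×1.9 + 173×3.1 = 1876.9 N·m.
So T = 1876.9 / (0.6441 × 3.8) = 766.83 N.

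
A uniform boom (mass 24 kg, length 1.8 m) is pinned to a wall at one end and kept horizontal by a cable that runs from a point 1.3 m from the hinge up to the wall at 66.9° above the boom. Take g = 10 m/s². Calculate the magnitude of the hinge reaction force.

Take torques about the hinge: T sin 66.9° · 1.3 = 24×10×0.9 = 216 N·m.
So T = 216 / (0.9198 × 1.3) = 180.64 N.
ΣF_x = 0: H_x = T cos 66.9° = 70.871 N.
ΣF_y = 0: H_y = (24×10) − T sin 66.9° = 240 − 166.15 = 73.846 N.
|H| = √(H_x² + H_y²) = √((70.871)² + (73.846)²) = 102.35 N.

|H| ≈ 102 N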